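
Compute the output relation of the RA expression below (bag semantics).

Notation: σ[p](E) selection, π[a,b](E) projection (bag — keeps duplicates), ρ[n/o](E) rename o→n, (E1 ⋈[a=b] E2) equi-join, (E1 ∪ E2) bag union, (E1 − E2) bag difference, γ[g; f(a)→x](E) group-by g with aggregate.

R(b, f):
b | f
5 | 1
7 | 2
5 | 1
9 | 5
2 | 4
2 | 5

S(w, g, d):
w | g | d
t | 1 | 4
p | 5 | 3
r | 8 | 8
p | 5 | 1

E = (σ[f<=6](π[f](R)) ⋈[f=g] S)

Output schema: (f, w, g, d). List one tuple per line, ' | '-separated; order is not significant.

Subexpression sizes:
  R → 6
  π[f](R) → 6
  σ[f<=6](π[f](R)) → 6
  S → 4
  (σ[f<=6](π[f](R)) ⋈[f=g] S) → 6

== RESULT ==
f | w | g | d
1 | t | 1 | 4
1 | t | 1 | 4
5 | p | 5 | 1
5 | p | 5 | 1
5 | p | 5 | 3
5 | p | 5 | 3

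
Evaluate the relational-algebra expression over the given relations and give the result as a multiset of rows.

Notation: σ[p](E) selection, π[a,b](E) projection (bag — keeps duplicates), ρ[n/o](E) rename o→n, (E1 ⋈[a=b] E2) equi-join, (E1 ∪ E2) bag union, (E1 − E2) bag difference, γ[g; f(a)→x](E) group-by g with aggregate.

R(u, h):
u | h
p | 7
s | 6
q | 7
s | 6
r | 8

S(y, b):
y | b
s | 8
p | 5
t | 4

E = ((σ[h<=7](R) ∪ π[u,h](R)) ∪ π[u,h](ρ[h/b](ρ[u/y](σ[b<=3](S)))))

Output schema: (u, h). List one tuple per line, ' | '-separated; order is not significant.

Subexpression sizes:
  R → 5
  σ[h<=7](R) → 4
  R → 5
  π[u,h](R) → 5
  (σ[h<=7](R) ∪ π[u,h](R)) → 9
  S → 3
  σ[b<=3](S) → 0
  ρ[u/y](σ[b<=3](S)) → 0
  ρ[h/b](ρ[u/y](σ[b<=3](S))) → 0
  π[u,h](ρ[h/b](ρ[u/y](σ[b<=3](S)))) → 0
  ((σ[h<=7](R) ∪ π[u,h](R)) ∪ π[u,h](ρ[h/b](ρ[u/y](σ[b<=3](S))))) → 9

== RESULT ==
u | h
p | 7
p | 7
q | 7
q | 7
r | 8
s | 6
s | 6
s | 6
s | 6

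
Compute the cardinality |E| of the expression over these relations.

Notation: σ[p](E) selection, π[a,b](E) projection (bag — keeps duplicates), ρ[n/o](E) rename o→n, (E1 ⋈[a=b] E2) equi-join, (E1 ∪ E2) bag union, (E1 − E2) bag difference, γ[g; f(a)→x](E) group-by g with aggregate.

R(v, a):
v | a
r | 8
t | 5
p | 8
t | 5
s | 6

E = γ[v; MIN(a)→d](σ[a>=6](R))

Row counts bottom-up:
  R → 5
  σ[a>=6](R) → 3
  γ[v; MIN(a)→d](σ[a>=6](R)) → 3

|E| = 3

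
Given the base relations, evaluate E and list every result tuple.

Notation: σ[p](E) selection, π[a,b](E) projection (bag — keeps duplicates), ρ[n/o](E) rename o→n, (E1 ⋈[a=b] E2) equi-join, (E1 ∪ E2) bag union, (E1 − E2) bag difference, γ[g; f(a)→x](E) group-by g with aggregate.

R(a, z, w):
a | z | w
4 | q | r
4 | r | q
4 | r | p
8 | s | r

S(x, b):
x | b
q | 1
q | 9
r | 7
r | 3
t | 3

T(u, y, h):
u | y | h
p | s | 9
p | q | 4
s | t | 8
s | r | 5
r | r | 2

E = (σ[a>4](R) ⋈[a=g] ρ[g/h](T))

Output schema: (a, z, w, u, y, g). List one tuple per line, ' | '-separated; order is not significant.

Subexpression sizes:
  R → 4
  σ[a>4](R) → 1
  T → 5
  ρ[g/h](T) → 5
  (σ[a>4](R) ⋈[a=g] ρ[g/h](T)) → 1

== RESULT ==
a | z | w | u | y | g
8 | s | r | s | t | 8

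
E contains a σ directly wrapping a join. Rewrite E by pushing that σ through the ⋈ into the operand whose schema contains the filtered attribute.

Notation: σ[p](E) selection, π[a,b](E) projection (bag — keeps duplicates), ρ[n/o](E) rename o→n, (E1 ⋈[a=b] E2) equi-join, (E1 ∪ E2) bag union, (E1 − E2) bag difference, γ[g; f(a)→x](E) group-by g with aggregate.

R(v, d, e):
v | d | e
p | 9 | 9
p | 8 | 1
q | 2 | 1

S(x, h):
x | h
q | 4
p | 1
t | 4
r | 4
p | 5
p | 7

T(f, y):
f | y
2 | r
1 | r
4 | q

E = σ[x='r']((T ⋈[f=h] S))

σ filters on x, owned by the right side.
E' = (T ⋈[f=h] σ[x='r'](S))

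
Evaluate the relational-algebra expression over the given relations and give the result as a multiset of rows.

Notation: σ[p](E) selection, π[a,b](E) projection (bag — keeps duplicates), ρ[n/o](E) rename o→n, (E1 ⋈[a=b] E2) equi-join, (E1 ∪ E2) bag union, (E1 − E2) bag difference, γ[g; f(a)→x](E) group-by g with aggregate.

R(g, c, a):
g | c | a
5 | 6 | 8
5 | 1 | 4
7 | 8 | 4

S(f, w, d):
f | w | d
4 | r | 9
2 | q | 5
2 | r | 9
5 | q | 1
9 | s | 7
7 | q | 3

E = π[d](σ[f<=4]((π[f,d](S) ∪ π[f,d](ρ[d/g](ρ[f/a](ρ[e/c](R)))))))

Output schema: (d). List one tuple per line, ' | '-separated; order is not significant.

Subexpression sizes:
  S → 6
  π[f,d](S) → 6
  R → 3
  ρ[e/c](R) → 3
  ρ[f/a](ρ[e/c](R)) → 3
  ρ[d/g](ρ[f/a](ρ[e/c](R))) → 3
  π[f,d](ρ[d/g](ρ[f/a](ρ[e/c](R)))) → 3
  (π[f,d](S) ∪ π[f,d](ρ[d/g](ρ[f/a](ρ[e/c](R))))) → 9
  σ[f<=4]((π[f,d](S) ∪ π[f,d](ρ[d/g](ρ[f/a](ρ[e/c](R)))))) → 5
  π[d](σ[f<=4]((π[f,d](S) ∪ π[f,d](ρ[d/g](ρ[f/a](ρ[e/c](R))))))) → 5

== RESULT ==
d
5
5
7
9
9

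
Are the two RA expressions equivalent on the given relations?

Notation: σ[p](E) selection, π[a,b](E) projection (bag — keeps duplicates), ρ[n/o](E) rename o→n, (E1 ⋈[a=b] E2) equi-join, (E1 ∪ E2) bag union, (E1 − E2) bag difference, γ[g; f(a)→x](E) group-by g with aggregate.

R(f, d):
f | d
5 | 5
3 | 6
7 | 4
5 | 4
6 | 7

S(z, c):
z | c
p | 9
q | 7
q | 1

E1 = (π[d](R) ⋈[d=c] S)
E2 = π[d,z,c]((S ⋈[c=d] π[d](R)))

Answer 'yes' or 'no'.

E1 stepwise |·|:
  R → 5
  π[d](R) → 5
  S → 3
  (π[d](R) ⋈[d=c] S) → 1
E2 stepwise |·|:
  S → 3
  R → 5
  π[d](R) → 5
  (S ⋈[c=d] π[d](R)) → 1
  π[d,z,c]((S ⋈[c=d] π[d](R))) → 1

E1 and E2 produce the same multiset:
d | z | c
7 | q | 7

yes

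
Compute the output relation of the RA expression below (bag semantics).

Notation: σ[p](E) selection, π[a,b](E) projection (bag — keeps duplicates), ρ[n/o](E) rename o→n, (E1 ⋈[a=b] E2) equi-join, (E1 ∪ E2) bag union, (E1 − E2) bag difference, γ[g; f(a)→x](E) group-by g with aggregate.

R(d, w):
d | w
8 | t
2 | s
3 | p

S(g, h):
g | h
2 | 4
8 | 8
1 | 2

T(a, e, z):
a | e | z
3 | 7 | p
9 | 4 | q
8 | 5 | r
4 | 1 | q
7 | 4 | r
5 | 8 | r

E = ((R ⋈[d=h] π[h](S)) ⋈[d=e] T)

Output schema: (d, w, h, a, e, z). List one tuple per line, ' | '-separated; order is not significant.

Subexpression sizes:
  R → 3
  S → 3
  π[h](S) → 3
  (R ⋈[d=h] π[h](S)) → 2
  T → 6
  ((R ⋈[d=h] π[h](S)) ⋈[d=e] T) → 1

== RESULT ==
d | w | h | a | e | z
8 | t | 8 | 5 | 8 | r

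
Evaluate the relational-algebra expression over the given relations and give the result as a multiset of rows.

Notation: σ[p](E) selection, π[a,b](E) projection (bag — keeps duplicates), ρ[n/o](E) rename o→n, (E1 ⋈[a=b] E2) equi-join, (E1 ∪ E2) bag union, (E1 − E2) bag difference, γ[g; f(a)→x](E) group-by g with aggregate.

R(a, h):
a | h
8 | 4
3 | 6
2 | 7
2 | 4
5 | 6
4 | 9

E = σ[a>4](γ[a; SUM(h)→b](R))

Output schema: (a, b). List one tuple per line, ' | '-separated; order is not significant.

Stepwise |·|:
  R → 6
  γ[a; SUM(h)→b](R) → 5
  σ[a>4](γ[a; SUM(h)→b](R)) → 2

== RESULT ==
a | b
5 | 6
8 | 4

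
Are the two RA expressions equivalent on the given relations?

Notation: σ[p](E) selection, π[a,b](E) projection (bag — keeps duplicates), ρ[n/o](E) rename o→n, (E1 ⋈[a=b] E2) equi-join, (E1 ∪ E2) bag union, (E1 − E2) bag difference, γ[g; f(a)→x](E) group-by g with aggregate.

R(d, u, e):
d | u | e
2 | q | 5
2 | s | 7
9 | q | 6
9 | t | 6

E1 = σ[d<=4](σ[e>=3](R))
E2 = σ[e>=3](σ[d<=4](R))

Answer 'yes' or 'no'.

E1 subexpression sizes:
  R → 4
  σ[e>=3](R) → 4
  σ[d<=4](σ[e>=3](R)) → 2
E2 subexpression sizes:
  R → 4
  σ[d<=4](R) → 2
  σ[e>=3](σ[d<=4](R)) → 2

E1 and E2 produce the same multiset:
d | u | e
2 | q | 5
2 | s | 7

yes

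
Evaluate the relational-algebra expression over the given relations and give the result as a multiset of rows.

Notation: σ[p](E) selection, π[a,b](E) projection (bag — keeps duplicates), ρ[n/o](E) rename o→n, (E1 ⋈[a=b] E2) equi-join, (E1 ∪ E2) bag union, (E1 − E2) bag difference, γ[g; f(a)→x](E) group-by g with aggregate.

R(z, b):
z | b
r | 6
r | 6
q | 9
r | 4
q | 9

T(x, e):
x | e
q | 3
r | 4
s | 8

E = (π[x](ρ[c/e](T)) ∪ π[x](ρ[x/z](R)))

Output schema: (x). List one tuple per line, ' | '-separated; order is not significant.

Subexpression sizes:
  T → 3
  ρ[c/e](T) → 3
  π[x](ρ[c/e](T)) → 3
  R → 5
  ρ[x/z](R) → 5
  π[x](ρ[x/z](R)) → 5
  (π[x](ρ[c/e](T)) ∪ π[x](ρ[x/z](R))) → 8

== RESULT ==
x
q
q
q
r
r
r
r
s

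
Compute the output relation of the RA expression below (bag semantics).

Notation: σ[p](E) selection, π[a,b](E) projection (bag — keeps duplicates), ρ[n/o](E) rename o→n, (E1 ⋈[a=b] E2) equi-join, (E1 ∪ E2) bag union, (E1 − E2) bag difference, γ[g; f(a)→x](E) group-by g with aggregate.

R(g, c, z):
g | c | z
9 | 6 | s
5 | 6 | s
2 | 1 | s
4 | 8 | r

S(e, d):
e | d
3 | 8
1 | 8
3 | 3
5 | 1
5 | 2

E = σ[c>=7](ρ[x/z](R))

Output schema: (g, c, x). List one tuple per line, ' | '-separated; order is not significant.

Row counts bottom-up:
  R → 4
  ρ[x/z](R) → 4
  σ[c>=7](ρ[x/z](R)) → 1

== RESULT ==
g | c | x
4 | 8 | r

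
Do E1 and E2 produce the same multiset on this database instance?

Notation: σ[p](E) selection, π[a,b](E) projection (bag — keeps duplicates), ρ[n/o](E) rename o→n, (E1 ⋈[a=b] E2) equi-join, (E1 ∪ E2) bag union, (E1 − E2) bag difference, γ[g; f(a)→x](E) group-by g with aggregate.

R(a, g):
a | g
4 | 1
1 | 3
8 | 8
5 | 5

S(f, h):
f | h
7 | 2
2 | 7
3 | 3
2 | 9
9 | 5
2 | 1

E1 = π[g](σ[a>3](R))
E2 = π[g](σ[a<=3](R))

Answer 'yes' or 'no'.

E1 stepwise |·|:
  R → 4
  σ[a>3](R) → 3
  π[g](σ[a>3](R)) → 3
E2 stepwise |·|:
  R → 4
  σ[a<=3](R) → 1
  π[g](σ[a<=3](R)) → 1

E1 result:
g
1
5
8
E2 result:
g
3
Witness: (1,) appears 1× in E1 but 0× in E2.

no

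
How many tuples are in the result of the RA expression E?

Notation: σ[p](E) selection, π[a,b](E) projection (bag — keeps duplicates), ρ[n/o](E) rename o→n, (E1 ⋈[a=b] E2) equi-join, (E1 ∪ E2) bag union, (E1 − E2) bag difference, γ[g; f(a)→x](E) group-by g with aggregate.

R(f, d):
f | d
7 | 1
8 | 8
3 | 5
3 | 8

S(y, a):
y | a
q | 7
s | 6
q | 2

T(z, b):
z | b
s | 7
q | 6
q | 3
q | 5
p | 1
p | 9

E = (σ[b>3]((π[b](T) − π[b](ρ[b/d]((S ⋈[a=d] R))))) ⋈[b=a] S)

Row counts bottom-up:
  T → 6
  π[b](T) → 6
  S → 3
  R → 4
  (S ⋈[a=d] R) → 0
  ρ[b/d]((S ⋈[a=d] R)) → 0
  π[b](ρ[b/d]((S ⋈[a=d] R))) → 0
  (π[b](T) − π[b](ρ[b/d]((S ⋈[a=d] R)))) → 6
  σ[b>3]((π[b](T) − π[b](ρ[b/d]((S ⋈[a=d] R))))) → 4
  S → 3
  (σ[b>3]((π[b](T) − π[b](ρ[b/d]((S ⋈[a=d] R))))) ⋈[b=a] S) → 2

|E| = 2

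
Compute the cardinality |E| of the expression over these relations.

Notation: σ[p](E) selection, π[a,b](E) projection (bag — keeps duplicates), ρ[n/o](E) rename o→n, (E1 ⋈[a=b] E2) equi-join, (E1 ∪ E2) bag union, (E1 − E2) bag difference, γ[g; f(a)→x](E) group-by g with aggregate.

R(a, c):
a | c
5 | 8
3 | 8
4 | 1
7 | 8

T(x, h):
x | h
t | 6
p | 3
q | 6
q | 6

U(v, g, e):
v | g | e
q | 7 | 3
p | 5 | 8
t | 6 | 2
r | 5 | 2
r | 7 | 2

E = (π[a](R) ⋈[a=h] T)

Per-node cardinality:
  R → 4
  π[a](R) → 4
  T → 4
  (π[a](R) ⋈[a=h] T) → 1

|E| = 1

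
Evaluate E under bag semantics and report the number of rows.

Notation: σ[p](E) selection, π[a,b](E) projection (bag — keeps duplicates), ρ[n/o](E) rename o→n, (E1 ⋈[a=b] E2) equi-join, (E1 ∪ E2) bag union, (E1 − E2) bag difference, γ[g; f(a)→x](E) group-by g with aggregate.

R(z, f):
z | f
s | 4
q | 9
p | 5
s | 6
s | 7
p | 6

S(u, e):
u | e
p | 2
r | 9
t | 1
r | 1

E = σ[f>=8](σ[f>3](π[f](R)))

Stepwise |·|:
  R → 6
  π[f](R) → 6
  σ[f>3](π[f](R)) → 6
  σ[f>=8](σ[f>3](π[f](R))) → 1

|E| = 1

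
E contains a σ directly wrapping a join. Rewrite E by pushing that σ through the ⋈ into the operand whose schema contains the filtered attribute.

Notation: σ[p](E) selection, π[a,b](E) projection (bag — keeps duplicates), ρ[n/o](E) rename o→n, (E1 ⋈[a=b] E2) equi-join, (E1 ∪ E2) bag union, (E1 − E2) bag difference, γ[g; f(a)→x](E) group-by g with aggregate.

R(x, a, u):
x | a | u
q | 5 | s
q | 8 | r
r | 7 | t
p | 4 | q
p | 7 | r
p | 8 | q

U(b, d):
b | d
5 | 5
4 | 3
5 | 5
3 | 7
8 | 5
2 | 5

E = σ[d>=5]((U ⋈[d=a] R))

σ filters on d, owned by the left side.
E' = (σ[d>=5](U) ⋈[d=a] R)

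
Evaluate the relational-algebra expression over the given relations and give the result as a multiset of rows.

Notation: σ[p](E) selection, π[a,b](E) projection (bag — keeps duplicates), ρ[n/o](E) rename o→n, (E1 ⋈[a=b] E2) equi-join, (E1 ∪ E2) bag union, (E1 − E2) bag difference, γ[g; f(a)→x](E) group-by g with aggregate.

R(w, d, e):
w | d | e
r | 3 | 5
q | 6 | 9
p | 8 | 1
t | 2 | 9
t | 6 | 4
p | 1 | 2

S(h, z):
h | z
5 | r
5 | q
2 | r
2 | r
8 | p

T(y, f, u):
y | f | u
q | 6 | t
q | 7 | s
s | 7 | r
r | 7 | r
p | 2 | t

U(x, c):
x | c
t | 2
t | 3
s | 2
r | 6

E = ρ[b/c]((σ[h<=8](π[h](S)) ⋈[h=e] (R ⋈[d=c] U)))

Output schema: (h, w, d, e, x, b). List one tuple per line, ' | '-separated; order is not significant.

Per-node cardinality:
  S → 5
  π[h](S) → 5
  σ[h<=8](π[h](S)) → 5
  R → 6
  U → 4
  (R ⋈[d=c] U) → 5
  (σ[h<=8](π[h](S)) ⋈[h=e] (R ⋈[d=c] U)) → 2
  ρ[b/c]((σ[h<=8](π[h](S)) ⋈[h=e] (R ⋈[d=c] U))) → 2

== RESULT ==
h | w | d | e | x | b
5 | r | 3 | 5 | t | 3
5 | r | 3 | 5 | t | 3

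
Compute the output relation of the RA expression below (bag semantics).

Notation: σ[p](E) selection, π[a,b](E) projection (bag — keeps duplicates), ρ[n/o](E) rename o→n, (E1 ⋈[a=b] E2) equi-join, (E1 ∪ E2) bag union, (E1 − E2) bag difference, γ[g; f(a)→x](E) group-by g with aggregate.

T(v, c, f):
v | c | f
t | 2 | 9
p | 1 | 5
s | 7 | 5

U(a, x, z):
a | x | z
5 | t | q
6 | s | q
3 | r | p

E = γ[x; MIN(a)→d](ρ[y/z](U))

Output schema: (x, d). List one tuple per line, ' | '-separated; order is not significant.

Row counts bottom-up:
  U → 3
  ρ[y/z](U) → 3
  γ[x; MIN(a)→d](ρ[y/z](U)) → 3

== RESULT ==
x | d
r | 3
s | 6
t | 5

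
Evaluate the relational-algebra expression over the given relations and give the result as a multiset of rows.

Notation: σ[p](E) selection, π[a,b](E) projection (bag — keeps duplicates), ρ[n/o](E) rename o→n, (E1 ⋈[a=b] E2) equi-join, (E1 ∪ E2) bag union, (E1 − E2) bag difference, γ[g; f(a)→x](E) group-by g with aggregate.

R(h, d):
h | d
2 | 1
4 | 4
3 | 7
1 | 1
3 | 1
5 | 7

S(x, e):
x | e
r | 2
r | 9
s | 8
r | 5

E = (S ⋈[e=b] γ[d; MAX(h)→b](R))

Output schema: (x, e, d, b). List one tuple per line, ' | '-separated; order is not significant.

Per-node cardinality:
  S → 4
  R → 6
  γ[d; MAX(h)→b](R) → 3
  (S ⋈[e=b] γ[d; MAX(h)→b](R)) → 1

== RESULT ==
x | e | d | b
r | 5 | 7 | 5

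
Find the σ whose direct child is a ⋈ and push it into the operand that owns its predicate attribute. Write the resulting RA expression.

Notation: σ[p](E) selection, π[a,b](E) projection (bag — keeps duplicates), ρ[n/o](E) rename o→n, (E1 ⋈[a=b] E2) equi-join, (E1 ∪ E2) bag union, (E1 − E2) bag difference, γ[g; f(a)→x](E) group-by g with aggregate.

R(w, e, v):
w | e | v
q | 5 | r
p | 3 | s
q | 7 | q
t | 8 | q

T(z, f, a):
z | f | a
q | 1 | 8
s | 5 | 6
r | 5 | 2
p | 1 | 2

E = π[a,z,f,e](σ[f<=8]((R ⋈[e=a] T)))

σ filters on f, owned by the right side.
E' = π[a,z,f,e]((R ⋈[e=a] σ[f<=8](T)))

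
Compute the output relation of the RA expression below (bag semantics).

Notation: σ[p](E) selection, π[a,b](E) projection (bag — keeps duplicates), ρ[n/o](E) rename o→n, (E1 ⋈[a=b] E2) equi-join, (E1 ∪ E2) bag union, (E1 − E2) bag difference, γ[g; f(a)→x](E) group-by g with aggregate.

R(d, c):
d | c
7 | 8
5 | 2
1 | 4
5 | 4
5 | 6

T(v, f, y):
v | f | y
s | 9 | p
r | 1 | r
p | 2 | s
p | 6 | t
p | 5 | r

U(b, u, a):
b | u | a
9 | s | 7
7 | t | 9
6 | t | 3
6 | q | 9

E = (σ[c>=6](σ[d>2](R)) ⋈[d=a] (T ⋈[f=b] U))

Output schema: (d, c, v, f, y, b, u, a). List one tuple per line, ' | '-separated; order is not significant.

Subexpression sizes:
  R → 5
  σ[d>2](R) → 4
  σ[c>=6](σ[d>2](R)) → 2
  T → 5
  U → 4
  (T ⋈[f=b] U) → 3
  (σ[c>=6](σ[d>2](R)) ⋈[d=a] (T ⋈[f=b] U)) → 1

== RESULT ==
d | c | v | f | y | b | u | a
7 | 8 | s | 9 | p | 9 | s | 7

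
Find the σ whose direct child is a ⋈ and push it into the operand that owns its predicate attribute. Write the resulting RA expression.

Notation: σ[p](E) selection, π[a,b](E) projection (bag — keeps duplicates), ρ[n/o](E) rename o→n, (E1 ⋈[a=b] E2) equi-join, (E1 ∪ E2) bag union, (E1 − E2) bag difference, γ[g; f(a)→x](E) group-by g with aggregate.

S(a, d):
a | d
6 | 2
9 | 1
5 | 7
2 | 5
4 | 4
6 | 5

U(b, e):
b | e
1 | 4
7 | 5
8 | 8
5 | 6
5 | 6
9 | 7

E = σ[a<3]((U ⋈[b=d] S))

σ filters on a, owned by the right side.
E' = (U ⋈[b=d] σ[a<3](S))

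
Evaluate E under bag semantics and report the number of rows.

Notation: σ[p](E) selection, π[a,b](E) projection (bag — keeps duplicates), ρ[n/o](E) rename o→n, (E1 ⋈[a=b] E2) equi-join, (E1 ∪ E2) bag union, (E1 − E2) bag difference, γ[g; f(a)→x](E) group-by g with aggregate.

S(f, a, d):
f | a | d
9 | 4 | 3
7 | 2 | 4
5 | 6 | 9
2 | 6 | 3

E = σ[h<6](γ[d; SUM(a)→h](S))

Per-node cardinality:
  S → 4
  γ[d; SUM(a)→h](S) → 3
  σ[h<6](γ[d; SUM(a)→h](S)) → 1

|E| = 1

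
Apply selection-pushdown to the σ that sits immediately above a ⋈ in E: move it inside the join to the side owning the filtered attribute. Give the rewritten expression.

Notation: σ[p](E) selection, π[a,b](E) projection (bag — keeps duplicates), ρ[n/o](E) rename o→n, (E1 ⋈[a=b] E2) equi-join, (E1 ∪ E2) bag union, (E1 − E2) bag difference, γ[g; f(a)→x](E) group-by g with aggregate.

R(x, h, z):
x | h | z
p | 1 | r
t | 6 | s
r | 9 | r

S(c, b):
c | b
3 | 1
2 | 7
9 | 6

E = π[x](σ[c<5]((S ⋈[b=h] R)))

σ filters on c, owned by the left side.
E' = π[x]((σ[c<5](S) ⋈[b=h] R))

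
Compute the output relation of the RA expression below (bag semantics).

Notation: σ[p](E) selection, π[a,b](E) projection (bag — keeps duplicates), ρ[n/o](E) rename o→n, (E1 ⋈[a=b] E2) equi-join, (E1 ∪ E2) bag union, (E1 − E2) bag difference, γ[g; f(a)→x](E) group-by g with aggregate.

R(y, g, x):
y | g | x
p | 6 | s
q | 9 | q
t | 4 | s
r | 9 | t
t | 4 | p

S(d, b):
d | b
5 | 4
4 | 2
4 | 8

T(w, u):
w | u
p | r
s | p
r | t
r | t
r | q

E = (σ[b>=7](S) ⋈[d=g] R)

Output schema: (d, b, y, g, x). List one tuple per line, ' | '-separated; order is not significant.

Stepwise |·|:
  S → 3
  σ[b>=7](S) → 1
  R → 5
  (σ[b>=7](S) ⋈[d=g] R) → 2

== RESULT ==
d | b | y | g | x
4 | 8 | t | 4 | p
4 | 8 | t | 4 | s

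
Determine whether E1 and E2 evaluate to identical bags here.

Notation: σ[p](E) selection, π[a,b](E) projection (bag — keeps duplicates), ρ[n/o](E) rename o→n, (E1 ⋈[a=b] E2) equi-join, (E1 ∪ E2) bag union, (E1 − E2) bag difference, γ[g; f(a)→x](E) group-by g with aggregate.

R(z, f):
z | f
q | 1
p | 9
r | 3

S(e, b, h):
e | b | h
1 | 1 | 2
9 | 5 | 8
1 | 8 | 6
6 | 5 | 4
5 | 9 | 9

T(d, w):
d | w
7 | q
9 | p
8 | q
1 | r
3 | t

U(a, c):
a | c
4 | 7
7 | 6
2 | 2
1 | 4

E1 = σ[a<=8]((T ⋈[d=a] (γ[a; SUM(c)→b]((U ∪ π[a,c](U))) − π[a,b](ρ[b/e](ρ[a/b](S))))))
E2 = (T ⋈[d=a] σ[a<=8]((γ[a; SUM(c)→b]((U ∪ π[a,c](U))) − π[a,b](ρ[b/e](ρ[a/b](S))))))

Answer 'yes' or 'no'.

E1 stepwise |·|:
  T → 5
  U → 4
  U → 4
  π[a,c](U) → 4
  (U ∪ π[a,c](U)) → 8
  γ[a; SUM(c)→b]((U ∪ π[a,c](U))) → 4
  S → 5
  ρ[a/b](S) → 5
  ρ[b/e](ρ[a/b](S)) → 5
  π[a,b](ρ[b/e](ρ[a/b](S))) → 5
  (γ[a; SUM(c)→b]((U ∪ π[a,c](U))) − π[a,b](ρ[b/e](ρ[a/b](S)))) → 4
  (T ⋈[d=a] (γ[a; SUM(c)→b]((U ∪ π[a,c](U))) − π[a,b](ρ[b/e](ρ[a/b](S))))) → 2
  σ[a<=8]((T ⋈[d=a] (γ[a; SUM(c)→b]((U ∪ π[a,c](U))) − π[a,b](ρ[b/e](ρ[a/b](S)))))) → 2
E2 stepwise |·|:
  T → 5
  U → 4
  U → 4
  π[a,c](U) → 4
  (U ∪ π[a,c](U)) → 8
  γ[a; SUM(c)→b]((U ∪ π[a,c](U))) → 4
  S → 5
  ρ[a/b](S) → 5
  ρ[b/e](ρ[a/b](S)) → 5
  π[a,b](ρ[b/e](ρ[a/b](S))) → 5
  (γ[a; SUM(c)→b]((U ∪ π[a,c](U))) − π[a,b](ρ[b/e](ρ[a/b](S)))) → 4
  σ[a<=8]((γ[a; SUM(c)→b]((U ∪ π[a,c](U))) − π[a,b](ρ[b/e](ρ[a/b](S))))) → 4
  (T ⋈[d=a] σ[a<=8]((γ[a; SUM(c)→b]((U ∪ π[a,c](U))) − π[a,b](ρ[b/e](ρ[a/b](S)))))) → 2

E1 and E2 produce the same multiset:
d | w | a | b
1 | r | 1 | 8
7 | q | 7 | 12

yes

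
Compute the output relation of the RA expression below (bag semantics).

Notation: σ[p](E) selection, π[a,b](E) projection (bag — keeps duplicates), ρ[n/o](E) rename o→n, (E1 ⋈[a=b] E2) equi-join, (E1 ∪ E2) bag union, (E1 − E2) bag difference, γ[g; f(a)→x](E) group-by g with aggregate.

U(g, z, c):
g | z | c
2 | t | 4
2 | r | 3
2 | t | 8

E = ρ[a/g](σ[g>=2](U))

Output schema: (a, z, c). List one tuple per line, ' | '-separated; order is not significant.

Subexpression sizes:
  U → 3
  σ[g>=2](U) → 3
  ρ[a/g](σ[g>=2](U)) → 3

== RESULT ==
a | z | c
2 | r | 3
2 | t | 4
2 | t | 8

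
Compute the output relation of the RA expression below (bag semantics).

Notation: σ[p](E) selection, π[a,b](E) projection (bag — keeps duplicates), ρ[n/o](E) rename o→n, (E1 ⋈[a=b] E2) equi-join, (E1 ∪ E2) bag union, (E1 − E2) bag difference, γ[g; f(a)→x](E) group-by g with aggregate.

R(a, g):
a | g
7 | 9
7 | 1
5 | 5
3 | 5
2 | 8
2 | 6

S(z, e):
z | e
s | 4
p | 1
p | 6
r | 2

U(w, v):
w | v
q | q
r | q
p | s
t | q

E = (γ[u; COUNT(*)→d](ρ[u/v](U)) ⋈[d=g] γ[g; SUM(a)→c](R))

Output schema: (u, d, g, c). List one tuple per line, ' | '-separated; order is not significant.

Row counts bottom-up:
  U → 4
  ρ[u/v](U) → 4
  γ[u; COUNT(*)→d](ρ[u/v](U)) → 2
  R → 6
  γ[g; SUM(a)→c](R) → 5
  (γ[u; COUNT(*)→d](ρ[u/v](U)) ⋈[d=g] γ[g; SUM(a)→c](R)) → 1

== RESULT ==
u | d | g | c
s | 1 | 1 | 7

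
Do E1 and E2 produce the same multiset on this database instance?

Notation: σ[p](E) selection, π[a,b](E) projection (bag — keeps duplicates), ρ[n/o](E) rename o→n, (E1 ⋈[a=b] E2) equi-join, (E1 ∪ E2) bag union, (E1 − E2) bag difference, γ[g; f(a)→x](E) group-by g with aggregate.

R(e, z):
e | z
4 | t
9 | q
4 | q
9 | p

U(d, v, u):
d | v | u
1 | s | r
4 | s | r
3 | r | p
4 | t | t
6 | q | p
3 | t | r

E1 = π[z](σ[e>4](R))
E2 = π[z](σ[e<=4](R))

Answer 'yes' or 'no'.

E1 subexpression sizes:
  R → 4
  σ[e>4](R) → 2
  π[z](σ[e>4](R)) → 2
E2 subexpression sizes:
  R → 4
  σ[e<=4](R) → 2
  π[z](σ[e<=4](R)) → 2

E1 result:
z
p
q
E2 result:
z
q
t
Witness: ('t',) appears 0× in E1 but 1× in E2.

no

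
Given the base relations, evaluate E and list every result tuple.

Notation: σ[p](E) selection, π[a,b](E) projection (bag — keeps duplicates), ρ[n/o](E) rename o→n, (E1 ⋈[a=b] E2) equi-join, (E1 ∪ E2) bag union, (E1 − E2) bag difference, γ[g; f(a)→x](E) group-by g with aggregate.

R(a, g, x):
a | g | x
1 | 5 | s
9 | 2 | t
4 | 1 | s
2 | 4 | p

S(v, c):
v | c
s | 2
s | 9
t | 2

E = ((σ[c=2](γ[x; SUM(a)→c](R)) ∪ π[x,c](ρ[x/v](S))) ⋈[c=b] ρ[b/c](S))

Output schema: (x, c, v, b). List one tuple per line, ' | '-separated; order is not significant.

Per-node cardinality:
  R → 4
  γ[x; SUM(a)→c](R) → 3
  σ[c=2](γ[x; SUM(a)→c](R)) → 1
  S → 3
  ρ[x/v](S) → 3
  π[x,c](ρ[x/v](S)) → 3
  (σ[c=2](γ[x; SUM(a)→c](R)) ∪ π[x,c](ρ[x/v](S))) → 4
  S → 3
  ρ[b/c](S) → 3
  ((σ[c=2](γ[x; SUM(a)→c](R)) ∪ π[x,c](ρ[x/v](S))) ⋈[c=b] ρ[b/c](S)) → 7

== RESULT ==
x | c | v | b
p | 2 | s | 2
p | 2 | t | 2
s | 2 | s | 2
s | 2 | t | 2
s | 9 | s | 9
t | 2 | s | 2
t | 2 | t | 2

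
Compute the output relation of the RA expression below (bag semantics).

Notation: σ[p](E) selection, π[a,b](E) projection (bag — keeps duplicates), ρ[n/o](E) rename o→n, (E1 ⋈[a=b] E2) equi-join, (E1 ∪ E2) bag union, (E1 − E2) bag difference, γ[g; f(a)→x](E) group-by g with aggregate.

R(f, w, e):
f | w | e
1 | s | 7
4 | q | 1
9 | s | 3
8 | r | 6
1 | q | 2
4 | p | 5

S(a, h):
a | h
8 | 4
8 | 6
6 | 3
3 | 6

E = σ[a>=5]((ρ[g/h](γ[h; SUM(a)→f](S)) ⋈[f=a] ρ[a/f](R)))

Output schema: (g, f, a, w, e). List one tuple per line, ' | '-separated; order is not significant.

Subexpression sizes:
  S → 4
  γ[h; SUM(a)→f](S) → 3
  ρ[g/h](γ[h; SUM(a)→f](S)) → 3
  R → 6
  ρ[a/f](R) → 6
  (ρ[g/h](γ[h; SUM(a)→f](S)) ⋈[f=a] ρ[a/f](R)) → 1
  σ[a>=5]((ρ[g/h](γ[h; SUM(a)→f](S)) ⋈[f=a] ρ[a/f](R))) → 1

== RESULT ==
g | f | a | w | e
4 | 8 | 8 | r | 6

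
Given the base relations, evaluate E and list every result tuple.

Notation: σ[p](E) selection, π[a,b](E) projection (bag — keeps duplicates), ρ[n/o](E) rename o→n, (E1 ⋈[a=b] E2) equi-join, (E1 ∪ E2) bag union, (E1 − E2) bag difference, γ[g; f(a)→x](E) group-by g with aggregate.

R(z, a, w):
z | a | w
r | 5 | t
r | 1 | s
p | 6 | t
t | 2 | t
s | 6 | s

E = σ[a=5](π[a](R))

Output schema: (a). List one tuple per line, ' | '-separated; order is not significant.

Subexpression sizes:
  R → 5
  π[a](R) → 5
  σ[a=5](π[a](R)) → 1

== RESULT ==
a
5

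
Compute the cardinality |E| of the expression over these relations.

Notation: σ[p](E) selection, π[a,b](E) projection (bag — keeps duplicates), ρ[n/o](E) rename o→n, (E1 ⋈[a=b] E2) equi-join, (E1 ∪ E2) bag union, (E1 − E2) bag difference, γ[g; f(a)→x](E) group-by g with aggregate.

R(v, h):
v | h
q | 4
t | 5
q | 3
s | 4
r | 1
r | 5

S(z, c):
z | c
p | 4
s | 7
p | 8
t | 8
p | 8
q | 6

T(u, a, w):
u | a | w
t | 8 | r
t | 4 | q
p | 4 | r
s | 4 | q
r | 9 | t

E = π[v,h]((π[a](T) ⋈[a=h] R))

Row counts bottom-up:
  T → 5
  π[a](T) → 5
  R → 6
  (π[a](T) ⋈[a=h] R) → 6
  π[v,h]((π[a](T) ⋈[a=h] R)) → 6

|E| = 6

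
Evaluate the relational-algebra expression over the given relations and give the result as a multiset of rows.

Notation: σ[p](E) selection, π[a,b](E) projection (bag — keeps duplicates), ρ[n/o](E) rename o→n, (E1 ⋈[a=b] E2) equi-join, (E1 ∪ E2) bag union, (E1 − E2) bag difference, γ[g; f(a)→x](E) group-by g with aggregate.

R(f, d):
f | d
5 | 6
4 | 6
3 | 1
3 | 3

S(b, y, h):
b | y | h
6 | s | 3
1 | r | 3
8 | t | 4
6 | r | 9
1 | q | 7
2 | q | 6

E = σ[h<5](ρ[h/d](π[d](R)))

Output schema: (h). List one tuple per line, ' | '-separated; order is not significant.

Stepwise |·|:
  R → 4
  π[d](R) → 4
  ρ[h/d](π[d](R)) → 4
  σ[h<5](ρ[h/d](π[d](R))) → 2

== RESULT ==
h
1
3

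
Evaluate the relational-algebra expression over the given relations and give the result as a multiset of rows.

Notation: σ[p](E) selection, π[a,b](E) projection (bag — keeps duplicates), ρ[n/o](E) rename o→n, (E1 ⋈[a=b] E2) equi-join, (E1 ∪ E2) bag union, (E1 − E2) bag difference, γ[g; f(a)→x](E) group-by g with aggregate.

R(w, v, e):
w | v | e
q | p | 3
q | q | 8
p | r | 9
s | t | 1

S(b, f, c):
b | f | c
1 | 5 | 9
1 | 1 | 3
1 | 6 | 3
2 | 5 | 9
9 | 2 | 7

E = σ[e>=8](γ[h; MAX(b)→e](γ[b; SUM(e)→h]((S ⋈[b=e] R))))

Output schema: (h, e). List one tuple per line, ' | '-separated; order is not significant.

Per-node cardinality:
  S → 5
  R → 4
  (S ⋈[b=e] R) → 4
  γ[b; SUM(e)→h]((S ⋈[b=e] R)) → 2
  γ[h; MAX(b)→e](γ[b; SUM(e)→h]((S ⋈[b=e] R))) → 2
  σ[e>=8](γ[h; MAX(b)→e](γ[b; SUM(e)→h]((S ⋈[b=e] R)))) → 1

== RESULT ==
h | e
9 | 9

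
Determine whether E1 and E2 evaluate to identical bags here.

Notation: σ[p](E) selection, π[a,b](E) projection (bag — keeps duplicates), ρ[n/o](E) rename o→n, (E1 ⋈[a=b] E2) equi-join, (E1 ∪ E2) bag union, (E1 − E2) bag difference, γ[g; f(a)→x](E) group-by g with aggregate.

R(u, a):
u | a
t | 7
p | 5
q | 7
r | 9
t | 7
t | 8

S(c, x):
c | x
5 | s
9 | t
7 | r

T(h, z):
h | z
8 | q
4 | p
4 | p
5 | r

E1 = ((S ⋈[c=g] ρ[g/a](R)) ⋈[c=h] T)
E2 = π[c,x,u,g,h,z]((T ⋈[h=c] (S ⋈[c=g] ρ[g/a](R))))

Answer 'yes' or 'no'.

E1 row counts bottom-up:
  S → 3
  R → 6
  ρ[g/a](R) → 6
  (S ⋈[c=g] ρ[g/a](R)) → 5
  T → 4
  ((S ⋈[c=g] ρ[g/a](R)) ⋈[c=h] T) → 1
E2 row counts bottom-up:
  T → 4
  S → 3
  R → 6
  ρ[g/a](R) → 6
  (S ⋈[c=g] ρ[g/a](R)) → 5
  (T ⋈[h=c] (S ⋈[c=g] ρ[g/a](R))) → 1
  π[c,x,u,g,h,z]((T ⋈[h=c] (S ⋈[c=g] ρ[g/a](R)))) → 1

E1 and E2 produce the same multiset:
c | x | u | g | h | z
5 | s | p | 5 | 5 | r

yes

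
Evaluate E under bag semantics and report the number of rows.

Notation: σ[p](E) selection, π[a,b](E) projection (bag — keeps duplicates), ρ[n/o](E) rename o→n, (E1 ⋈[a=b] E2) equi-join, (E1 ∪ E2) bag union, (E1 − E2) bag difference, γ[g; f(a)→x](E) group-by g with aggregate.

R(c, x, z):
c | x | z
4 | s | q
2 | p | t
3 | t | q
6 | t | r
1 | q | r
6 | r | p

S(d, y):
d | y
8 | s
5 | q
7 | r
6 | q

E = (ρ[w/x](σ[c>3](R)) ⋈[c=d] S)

Subexpression sizes:
  R → 6
  σ[c>3](R) → 3
  ρ[w/x](σ[c>3](R)) → 3
  S → 4
  (ρ[w/x](σ[c>3](R)) ⋈[c=d] S) → 2

|E| = 2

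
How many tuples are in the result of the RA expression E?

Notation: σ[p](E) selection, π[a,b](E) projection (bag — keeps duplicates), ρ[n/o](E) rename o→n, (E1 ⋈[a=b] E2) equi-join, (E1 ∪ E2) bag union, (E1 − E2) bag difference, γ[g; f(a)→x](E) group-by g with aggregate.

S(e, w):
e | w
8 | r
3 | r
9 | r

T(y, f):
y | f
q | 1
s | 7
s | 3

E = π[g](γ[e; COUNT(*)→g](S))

Per-node cardinality:
  S → 3
  γ[e; COUNT(*)→g](S) → 3
  π[g](γ[e; COUNT(*)→g](S)) → 3

|E| = 3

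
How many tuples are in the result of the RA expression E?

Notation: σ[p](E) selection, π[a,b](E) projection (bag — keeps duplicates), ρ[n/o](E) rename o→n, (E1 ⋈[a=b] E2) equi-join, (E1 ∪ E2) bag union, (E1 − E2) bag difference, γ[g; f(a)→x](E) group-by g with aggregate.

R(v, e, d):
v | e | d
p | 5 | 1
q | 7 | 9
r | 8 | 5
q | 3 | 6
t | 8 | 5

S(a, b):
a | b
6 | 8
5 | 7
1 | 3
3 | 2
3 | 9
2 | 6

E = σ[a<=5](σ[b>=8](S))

Subexpression sizes:
  S → 6
  σ[b>=8](S) → 2
  σ[a<=5](σ[b>=8](S)) → 1

|E| = 1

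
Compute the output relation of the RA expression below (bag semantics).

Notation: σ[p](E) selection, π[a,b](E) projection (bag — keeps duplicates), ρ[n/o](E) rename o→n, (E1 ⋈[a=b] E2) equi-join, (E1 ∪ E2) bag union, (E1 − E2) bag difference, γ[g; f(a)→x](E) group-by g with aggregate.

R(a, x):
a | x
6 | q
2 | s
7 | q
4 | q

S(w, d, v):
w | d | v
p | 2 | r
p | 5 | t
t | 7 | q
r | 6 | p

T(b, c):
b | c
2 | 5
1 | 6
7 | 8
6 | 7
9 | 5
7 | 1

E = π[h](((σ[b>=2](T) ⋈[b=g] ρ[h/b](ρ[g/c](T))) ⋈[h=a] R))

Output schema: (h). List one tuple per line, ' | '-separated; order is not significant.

Row counts bottom-up:
  T → 6
  σ[b>=2](T) → 5
  T → 6
  ρ[g/c](T) → 6
  ρ[h/b](ρ[g/c](T)) → 6
  (σ[b>=2](T) ⋈[b=g] ρ[h/b](ρ[g/c](T))) → 3
  R → 4
  ((σ[b>=2](T) ⋈[b=g] ρ[h/b](ρ[g/c](T))) ⋈[h=a] R) → 2
  π[h](((σ[b>=2](T) ⋈[b=g] ρ[h/b](ρ[g/c](T))) ⋈[h=a] R)) → 2

== RESULT ==
h
6
6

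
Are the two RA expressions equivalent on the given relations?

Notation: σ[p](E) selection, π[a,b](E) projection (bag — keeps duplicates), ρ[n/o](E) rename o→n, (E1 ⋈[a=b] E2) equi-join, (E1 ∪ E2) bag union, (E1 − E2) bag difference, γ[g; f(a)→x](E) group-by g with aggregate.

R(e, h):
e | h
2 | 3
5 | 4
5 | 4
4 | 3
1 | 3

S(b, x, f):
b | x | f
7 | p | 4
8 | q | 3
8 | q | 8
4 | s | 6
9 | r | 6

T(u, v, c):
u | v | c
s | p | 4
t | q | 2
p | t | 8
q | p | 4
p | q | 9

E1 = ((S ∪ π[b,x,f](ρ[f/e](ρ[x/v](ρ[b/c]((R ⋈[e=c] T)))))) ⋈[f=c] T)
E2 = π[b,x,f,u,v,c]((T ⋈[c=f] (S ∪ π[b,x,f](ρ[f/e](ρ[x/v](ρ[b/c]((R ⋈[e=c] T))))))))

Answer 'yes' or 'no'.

E1 subexpression sizes:
  S → 5
  R → 5
  T → 5
  (R ⋈[e=c] T) → 3
  ρ[b/c]((R ⋈[e=c] T)) → 3
  ρ[x/v](ρ[b/c]((R ⋈[e=c] T))) → 3
  ρ[f/e](ρ[x/v](ρ[b/c]((R ⋈[e=c] T)))) → 3
  π[b,x,f](ρ[f/e](ρ[x/v](ρ[b/c]((R ⋈[e=c] T))))) → 3
  (S ∪ π[b,x,f](ρ[f/e](ρ[x/v](ρ[b/c]((R ⋈[e=c] T)))))) → 8
  T → 5
  ((S ∪ π[b,x,f](ρ[f/e](ρ[x/v](ρ[b/c]((R ⋈[e=c] T)))))) ⋈[f=c] T) → 8
E2 subexpression sizes:
  T → 5
  S → 5
  R → 5
  T → 5
  (R ⋈[e=c] T) → 3
  ρ[b/c]((R ⋈[e=c] T)) → 3
  ρ[x/v](ρ[b/c]((R ⋈[e=c] T))) → 3
  ρ[f/e](ρ[x/v](ρ[b/c]((R ⋈[e=c] T)))) → 3
  π[b,x,f](ρ[f/e](ρ[x/v](ρ[b/c]((R ⋈[e=c] T))))) → 3
  (S ∪ π[b,x,f](ρ[f/e](ρ[x/v](ρ[b/c]((R ⋈[e=c] T)))))) → 8
  (T ⋈[c=f] (S ∪ π[b,x,f](ρ[f/e](ρ[x/v](ρ[b/c]((R ⋈[e=c] T))))))) → 8
  π[b,x,f,u,v,c]((T ⋈[c=f] (S ∪ π[b,x,f](ρ[f/e](ρ[x/v](ρ[b/c]((R ⋈[e=c] T)))))))) → 8

E1 and E2 produce the same multiset:
b | x | f | u | v | c
2 | q | 2 | t | q | 2
4 | p | 4 | q | p | 4
4 | p | 4 | q | p | 4
4 | p | 4 | s | p | 4
4 | p | 4 | s | p | 4
7 | p | 4 | q | p | 4
7 | p | 4 | s | p | 4
8 | q | 8 | p | t | 8

yes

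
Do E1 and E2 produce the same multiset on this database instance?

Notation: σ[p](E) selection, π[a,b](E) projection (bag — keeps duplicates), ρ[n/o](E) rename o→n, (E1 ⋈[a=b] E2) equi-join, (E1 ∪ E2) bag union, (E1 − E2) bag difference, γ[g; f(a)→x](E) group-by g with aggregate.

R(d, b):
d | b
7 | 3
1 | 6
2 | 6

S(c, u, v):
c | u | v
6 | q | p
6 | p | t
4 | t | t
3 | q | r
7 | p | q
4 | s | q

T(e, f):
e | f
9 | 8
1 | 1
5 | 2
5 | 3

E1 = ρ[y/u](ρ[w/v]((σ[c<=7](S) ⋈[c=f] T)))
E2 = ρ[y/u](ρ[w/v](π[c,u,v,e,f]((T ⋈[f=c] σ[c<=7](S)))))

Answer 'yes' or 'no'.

E1 per-node cardinality:
  S → 6
  σ[c<=7](S) → 6
  T → 4
  (σ[c<=7](S) ⋈[c=f] T) → 1
  ρ[w/v]((σ[c<=7](S) ⋈[c=f] T)) → 1
  ρ[y/u](ρ[w/v]((σ[c<=7](S) ⋈[c=f] T))) → 1
E2 per-node cardinality:
  T → 4
  S → 6
  σ[c<=7](S) → 6
  (T ⋈[f=c] σ[c<=7](S)) → 1
  π[c,u,v,e,f]((T ⋈[f=c] σ[c<=7](S))) → 1
  ρ[w/v](π[c,u,v,e,f]((T ⋈[f=c] σ[c<=7](S)))) → 1
  ρ[y/u](ρ[w/v](π[c,u,v,e,f]((T ⋈[f=c] σ[c<=7](S))))) → 1

E1 and E2 produce the same multiset:
c | y | w | e | f
3 | q | r | 5 | 3

yes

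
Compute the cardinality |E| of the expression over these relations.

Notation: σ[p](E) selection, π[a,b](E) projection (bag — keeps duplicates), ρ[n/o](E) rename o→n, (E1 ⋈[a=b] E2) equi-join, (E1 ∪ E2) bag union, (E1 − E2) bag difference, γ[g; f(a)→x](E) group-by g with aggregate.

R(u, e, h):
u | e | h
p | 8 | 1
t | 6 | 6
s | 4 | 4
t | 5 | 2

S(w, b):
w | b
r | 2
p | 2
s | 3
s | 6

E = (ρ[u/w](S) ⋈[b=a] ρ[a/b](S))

Row counts bottom-up:
  S → 4
  ρ[u/w](S) → 4
  S → 4
  ρ[a/b](S) → 4
  (ρ[u/w](S) ⋈[b=a] ρ[a/b](S)) → 6

|E| = 6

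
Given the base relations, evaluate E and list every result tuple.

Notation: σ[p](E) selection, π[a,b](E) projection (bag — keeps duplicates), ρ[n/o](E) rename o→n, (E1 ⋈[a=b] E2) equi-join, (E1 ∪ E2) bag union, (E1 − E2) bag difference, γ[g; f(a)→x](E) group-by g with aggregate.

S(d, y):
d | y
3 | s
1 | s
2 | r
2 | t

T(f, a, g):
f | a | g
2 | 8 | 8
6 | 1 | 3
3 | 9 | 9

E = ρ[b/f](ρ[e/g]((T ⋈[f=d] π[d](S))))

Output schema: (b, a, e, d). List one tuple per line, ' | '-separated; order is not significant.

Subexpression sizes:
  T → 3
  S → 4
  π[d](S) → 4
  (T ⋈[f=d] π[d](S)) → 3
  ρ[e/g]((T ⋈[f=d] π[d](S))) → 3
  ρ[b/f](ρ[e/g]((T ⋈[f=d] π[d](S)))) → 3

== RESULT ==
b | a | e | d
2 | 8 | 8 | 2
2 | 8 | 8 | 2
3 | 9 | 9 | 3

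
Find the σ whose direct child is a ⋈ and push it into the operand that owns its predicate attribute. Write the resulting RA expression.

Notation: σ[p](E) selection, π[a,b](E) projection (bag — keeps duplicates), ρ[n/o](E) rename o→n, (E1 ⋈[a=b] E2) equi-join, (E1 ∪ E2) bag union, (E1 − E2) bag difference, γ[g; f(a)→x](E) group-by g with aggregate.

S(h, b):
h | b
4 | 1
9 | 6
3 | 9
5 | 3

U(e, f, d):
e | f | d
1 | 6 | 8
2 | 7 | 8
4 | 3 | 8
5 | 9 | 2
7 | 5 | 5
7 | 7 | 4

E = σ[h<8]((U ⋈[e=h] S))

σ filters on h, owned by the right side.
E' = (U ⋈[e=h] σ[h<8](S))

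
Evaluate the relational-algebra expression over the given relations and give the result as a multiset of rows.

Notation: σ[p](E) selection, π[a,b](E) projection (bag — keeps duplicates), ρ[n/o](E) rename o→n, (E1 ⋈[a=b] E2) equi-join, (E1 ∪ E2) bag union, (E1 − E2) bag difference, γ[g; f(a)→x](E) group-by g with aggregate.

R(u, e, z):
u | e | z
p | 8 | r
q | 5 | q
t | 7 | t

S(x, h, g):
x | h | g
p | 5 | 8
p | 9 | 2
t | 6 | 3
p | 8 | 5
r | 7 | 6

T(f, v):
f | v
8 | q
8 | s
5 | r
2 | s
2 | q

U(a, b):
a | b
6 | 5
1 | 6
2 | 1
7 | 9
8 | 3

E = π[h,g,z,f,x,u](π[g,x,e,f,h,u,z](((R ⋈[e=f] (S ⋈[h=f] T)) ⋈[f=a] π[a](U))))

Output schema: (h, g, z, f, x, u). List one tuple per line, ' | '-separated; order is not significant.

Stepwise |·|:
  R → 3
  S → 5
  T → 5
  (S ⋈[h=f] T) → 3
  (R ⋈[e=f] (S ⋈[h=f] T)) → 3
  U → 5
  π[a](U) → 5
  ((R ⋈[e=f] (S ⋈[h=f] T)) ⋈[f=a] π[a](U)) → 2
  π[g,x,e,f,h,u,z](((R ⋈[e=f] (S ⋈[h=f] T)) ⋈[f=a] π[a](U))) → 2
  π[h,g,z,f,x,u](π[g,x,e,f,h,u,z](((R ⋈[e=f] (S ⋈[h=f] T)) ⋈[f=a] π[a](U)))) → 2

== RESULT ==
h | g | z | f | x | u
8 | 5 | r | 8 | p | p
8 | 5 | r | 8 | p | p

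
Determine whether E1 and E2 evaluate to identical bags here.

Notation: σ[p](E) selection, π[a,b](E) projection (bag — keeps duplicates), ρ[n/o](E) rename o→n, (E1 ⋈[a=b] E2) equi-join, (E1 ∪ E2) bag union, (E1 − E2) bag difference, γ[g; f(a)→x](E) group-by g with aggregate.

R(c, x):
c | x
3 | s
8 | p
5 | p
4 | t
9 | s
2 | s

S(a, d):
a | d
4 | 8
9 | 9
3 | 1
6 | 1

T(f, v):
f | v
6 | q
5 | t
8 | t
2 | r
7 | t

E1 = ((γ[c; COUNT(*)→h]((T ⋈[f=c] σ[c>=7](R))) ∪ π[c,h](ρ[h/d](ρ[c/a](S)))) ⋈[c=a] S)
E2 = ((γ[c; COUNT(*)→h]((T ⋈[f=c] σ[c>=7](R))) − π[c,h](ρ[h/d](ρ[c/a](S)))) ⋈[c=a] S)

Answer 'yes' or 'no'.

E1 row counts bottom-up:
  T → 5
  R → 6
  σ[c>=7](R) → 2
  (T ⋈[f=c] σ[c>=7](R)) → 1
  γ[c; COUNT(*)→h]((T ⋈[f=c] σ[c>=7](R))) → 1
  S → 4
  ρ[c/a](S) → 4
  ρ[h/d](ρ[c/a](S)) → 4
  π[c,h](ρ[h/d](ρ[c/a](S))) → 4
  (γ[c; COUNT(*)→h]((T ⋈[f=c] σ[c>=7](R))) ∪ π[c,h](ρ[h/d](ρ[c/a](S)))) → 5
  S → 4
  ((γ[c; COUNT(*)→h]((T ⋈[f=c] σ[c>=7](R))) ∪ π[c,h](ρ[h/d](ρ[c/a](S)))) ⋈[c=a] S) → 4
E2 row counts bottom-up:
  T → 5
  R → 6
  σ[c>=7](R) → 2
  (T ⋈[f=c] σ[c>=7](R)) → 1
  γ[c; COUNT(*)→h]((T ⋈[f=c] σ[c>=7](R))) → 1
  S → 4
  ρ[c/a](S) → 4
  ρ[h/d](ρ[c/a](S)) → 4
  π[c,h](ρ[h/d](ρ[c/a](S))) → 4
  (γ[c; COUNT(*)→h]((T ⋈[f=c] σ[c>=7](R))) − π[c,h](ρ[h/d](ρ[c/a](S)))) → 1
  S → 4
  ((γ[c; COUNT(*)→h]((T ⋈[f=c] σ[c>=7](R))) − π[c,h](ρ[h/d](ρ[c/a](S)))) ⋈[c=a] S) → 0

E1 result:
c | h | a | d
3 | 1 | 3 | 1
4 | 8 | 4 | 8
6 | 1 | 6 | 1
9 | 9 | 9 | 9
E2 result:
c | h | a | d
(0 rows)
Witness: (3, 1, 3, 1) appears 1× in E1 but 0× in E2.

no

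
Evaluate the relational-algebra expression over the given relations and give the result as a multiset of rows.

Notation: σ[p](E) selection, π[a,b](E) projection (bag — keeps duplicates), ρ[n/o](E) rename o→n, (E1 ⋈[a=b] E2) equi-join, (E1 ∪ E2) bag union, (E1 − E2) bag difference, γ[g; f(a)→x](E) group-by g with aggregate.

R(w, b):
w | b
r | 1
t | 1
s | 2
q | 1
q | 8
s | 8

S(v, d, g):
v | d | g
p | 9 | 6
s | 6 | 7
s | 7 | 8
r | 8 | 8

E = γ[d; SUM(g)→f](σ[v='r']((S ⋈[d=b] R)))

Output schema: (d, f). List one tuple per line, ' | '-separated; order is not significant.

Stepwise |·|:
  S → 4
  R → 6
  (S ⋈[d=b] R) → 2
  σ[v='r']((S ⋈[d=b] R)) → 2
  γ[d; SUM(g)→f](σ[v='r']((S ⋈[d=b] R))) → 1

== RESULT ==
d | f
8 | 16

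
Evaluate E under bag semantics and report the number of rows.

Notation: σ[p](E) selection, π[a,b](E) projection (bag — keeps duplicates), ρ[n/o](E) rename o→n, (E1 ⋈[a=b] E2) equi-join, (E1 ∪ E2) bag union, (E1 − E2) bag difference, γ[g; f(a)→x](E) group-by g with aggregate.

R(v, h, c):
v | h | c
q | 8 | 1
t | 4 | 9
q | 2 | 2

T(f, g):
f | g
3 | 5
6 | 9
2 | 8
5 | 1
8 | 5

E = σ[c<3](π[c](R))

Subexpression sizes:
  R → 3
  π[c](R) → 3
  σ[c<3](π[c](R)) → 2

|E| = 2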